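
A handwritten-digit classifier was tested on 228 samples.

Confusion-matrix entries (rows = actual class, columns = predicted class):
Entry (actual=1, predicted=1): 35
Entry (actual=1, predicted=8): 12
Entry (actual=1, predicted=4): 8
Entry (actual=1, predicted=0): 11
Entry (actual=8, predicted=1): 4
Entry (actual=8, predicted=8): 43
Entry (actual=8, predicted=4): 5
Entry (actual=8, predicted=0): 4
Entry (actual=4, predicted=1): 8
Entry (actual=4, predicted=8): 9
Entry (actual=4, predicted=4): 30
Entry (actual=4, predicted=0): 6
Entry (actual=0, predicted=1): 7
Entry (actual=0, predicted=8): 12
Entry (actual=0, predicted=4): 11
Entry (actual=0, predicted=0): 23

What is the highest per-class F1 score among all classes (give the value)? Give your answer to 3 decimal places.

Per-class F1 score (2·TP/(2·TP+FP+FN)):
  1: TP=35, FP=4+8+7=19, FN=12+8+11=31 → 70/120 = 0.5833
  8: TP=43, FP=12+9+12=33, FN=4+5+4=13 → 86/132 = 0.6515
  4: TP=30, FP=8+5+11=24, FN=8+9+6=23 → 60/107 = 0.5607
  0: TP=23, FP=11+4+6=21, FN=7+12+11=30 → 46/97 = 0.4742
Highest is class '8' with F1 score = 0.652.

0.652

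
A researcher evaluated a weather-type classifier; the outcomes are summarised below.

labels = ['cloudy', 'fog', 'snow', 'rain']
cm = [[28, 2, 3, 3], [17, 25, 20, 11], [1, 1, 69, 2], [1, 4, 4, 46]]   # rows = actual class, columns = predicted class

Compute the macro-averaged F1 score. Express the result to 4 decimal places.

Per-class F1 score (2·TP/(2·TP+FP+FN)):
  cloudy: TP=28, FP=17+1+1=19, FN=2+3+3=8 → 56/83 = 0.67470
  fog: TP=25, FP=2+1+4=7, FN=17+20+11=48 → 50/105 = 0.47619
  snow: TP=69, FP=3+20+4=27, FN=1+1+2=4 → 138/169 = 0.81657
  rain: TP=46, FP=3+11+2=16, FN=1+4+4=9 → 92/117 = 0.78632
Macro-F1 score = mean = (0.67470 + 0.47619 + 0.81657 + 0.78632) / 4 = 0.6884

0.6884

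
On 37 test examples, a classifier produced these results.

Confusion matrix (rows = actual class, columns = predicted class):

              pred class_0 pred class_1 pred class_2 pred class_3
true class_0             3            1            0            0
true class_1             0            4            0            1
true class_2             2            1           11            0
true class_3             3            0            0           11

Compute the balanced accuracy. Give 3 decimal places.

0.780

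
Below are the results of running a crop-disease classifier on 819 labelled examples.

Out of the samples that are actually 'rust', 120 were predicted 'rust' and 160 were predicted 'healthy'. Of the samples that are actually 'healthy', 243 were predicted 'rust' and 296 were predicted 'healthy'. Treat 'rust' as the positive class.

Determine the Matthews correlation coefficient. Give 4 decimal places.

MCC = (TP·TN − FP·FN) / √((TP+FP)(TP+FN)(TN+FP)(TN+FN))
Numerator = 120·296 − 243·160 = -3360
Denominator = √(363·280·539·456) = √24981485760 = 158055.3250
MCC = -3360 / 158055.3250 = -0.0213

-0.0213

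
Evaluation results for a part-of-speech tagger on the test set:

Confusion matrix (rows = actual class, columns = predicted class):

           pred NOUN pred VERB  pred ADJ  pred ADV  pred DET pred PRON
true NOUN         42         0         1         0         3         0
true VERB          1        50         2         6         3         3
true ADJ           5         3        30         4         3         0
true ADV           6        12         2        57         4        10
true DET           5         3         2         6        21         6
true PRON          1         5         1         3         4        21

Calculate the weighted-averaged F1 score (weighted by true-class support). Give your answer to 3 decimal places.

Per-class F1 score (2·TP/(2·TP+FP+FN)):
  NOUN: TP=42, FP=1+5+6+5+1=18, FN=0+1+0+3+0=4 → 84/106 = 0.7925
  VERB: TP=50, FP=0+3+12+3+5=23, FN=1+2+6+3+3=15 → 100/138 = 0.7246
  ADJ: TP=30, FP=1+2+2+2+1=8, FN=5+3+4+3+0=15 → 60/83 = 0.7229
  ADV: TP=57, FP=0+6+4+6+3=19, FN=6+12+2+4+10=34 → 114/167 = 0.6826
  DET: TP=21, FP=3+3+3+4+4=17, FN=5+3+2+6+6=22 → 42/81 = 0.5185
  PRON: TP=21, FP=0+3+0+10+6=19, FN=1+5+1+3+4=14 → 42/75 = 0.5600
Weighted-F1 score = Σ (supportᵢ/N)·F1 scoreᵢ with N=325: (46/325)·0.7925 + (65/325)·0.7246 + (45/325)·0.7229 + (91/325)·0.6826 + (43/325)·0.5185 + (35/325)·0.5600 = 0.677

0.677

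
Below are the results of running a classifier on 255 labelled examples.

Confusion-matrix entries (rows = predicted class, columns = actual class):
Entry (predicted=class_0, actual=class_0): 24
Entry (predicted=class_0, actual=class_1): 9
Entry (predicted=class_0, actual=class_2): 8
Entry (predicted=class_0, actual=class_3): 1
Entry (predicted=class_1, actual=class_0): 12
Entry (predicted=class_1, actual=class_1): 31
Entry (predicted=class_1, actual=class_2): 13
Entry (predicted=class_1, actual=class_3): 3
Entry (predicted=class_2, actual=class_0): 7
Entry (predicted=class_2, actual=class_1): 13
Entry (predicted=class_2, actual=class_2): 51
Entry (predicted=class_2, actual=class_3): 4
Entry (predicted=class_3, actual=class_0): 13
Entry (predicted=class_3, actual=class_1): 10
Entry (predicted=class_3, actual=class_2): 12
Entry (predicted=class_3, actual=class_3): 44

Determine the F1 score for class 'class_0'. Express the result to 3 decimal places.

F1 score = 2·TP/(2·TP+FP+FN).
class_0: TP=24, FP=9+8+1=18, FN=12+7+13=32 → 48/98 = 0.4898

0.490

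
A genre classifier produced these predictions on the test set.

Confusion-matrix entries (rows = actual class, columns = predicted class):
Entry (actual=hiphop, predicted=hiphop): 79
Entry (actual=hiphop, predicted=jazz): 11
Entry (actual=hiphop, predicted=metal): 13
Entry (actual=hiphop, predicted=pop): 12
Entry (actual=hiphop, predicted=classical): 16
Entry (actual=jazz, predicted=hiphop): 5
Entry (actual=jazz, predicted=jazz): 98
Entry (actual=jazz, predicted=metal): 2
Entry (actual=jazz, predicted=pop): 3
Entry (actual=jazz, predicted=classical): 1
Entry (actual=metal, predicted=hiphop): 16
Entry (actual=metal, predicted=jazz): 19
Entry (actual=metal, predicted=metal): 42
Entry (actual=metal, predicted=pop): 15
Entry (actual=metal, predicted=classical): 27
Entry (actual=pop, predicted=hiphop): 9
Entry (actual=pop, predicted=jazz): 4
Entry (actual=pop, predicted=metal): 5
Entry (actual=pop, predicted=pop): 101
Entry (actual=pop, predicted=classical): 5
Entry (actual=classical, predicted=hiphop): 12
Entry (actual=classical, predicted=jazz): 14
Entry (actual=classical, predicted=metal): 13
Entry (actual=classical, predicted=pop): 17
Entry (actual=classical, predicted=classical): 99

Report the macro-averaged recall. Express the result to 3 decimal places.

0.662

Per-class recall (TP/(TP+FN)):
  hiphop: TP=79, FN=11+13+12+16=52 → 79/131 = 0.6031
  jazz: TP=98, FN=5+2+3+1=11 → 98/109 = 0.8991
  metal: TP=42, FN=16+19+15+27=77 → 42/119 = 0.3529
  pop: TP=101, FN=9+4+5+5=23 → 101/124 = 0.8145
  classical: TP=99, FN=12+14+13+17=56 → 99/155 = 0.6387
Macro-recall = mean = (0.6031 + 0.8991 + 0.3529 + 0.8145 + 0.6387) / 5 = 0.662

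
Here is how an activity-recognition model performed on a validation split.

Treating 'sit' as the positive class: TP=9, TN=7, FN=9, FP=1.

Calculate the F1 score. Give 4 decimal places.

Precision = TP/(TP+FP) = 9/10 = 0.9000
Recall = TP/(TP+FN) = 9/18 = 0.5000
F1 = 2·TP/(2·TP+FP+FN) = 18/28 = 0.6429

0.6429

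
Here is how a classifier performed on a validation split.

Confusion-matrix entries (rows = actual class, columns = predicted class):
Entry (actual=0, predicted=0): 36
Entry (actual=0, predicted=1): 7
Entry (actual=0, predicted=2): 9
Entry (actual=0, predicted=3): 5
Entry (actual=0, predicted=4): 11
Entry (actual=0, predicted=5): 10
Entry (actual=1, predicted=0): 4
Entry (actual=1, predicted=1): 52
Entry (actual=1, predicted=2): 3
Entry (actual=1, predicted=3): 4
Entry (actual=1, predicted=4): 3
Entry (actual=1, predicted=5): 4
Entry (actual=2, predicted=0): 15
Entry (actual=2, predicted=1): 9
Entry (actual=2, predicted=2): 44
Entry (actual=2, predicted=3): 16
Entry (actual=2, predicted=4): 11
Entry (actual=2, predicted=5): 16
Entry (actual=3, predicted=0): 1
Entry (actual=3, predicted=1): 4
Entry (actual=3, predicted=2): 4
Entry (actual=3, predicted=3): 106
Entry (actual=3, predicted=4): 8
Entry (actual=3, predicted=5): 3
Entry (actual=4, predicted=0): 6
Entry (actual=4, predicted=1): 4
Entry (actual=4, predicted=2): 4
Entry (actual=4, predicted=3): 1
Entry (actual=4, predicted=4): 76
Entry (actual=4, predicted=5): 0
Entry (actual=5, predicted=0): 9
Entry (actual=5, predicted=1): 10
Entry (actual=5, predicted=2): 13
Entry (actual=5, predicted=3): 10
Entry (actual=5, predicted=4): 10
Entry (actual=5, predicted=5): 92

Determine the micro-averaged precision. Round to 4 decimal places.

Micro-averaging pools counts across classes: ΣTP=406, ΣFP=214, ΣFN=214.
Micro-precision = TP/(TP+FP) on pooled counts = 0.6548 (equals overall accuracy in single-label multiclass).

0.6548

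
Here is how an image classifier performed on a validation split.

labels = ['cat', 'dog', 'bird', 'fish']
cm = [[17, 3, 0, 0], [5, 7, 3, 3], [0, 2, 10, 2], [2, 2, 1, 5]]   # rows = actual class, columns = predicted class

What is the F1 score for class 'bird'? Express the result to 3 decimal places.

0.714

One-vs-rest for 'bird': TP = diagonal; FP = other classes predicted 'bird'; FN = 'bird' predicted as other.
F1 score = 2·TP/(2·TP+FP+FN).
bird: TP=10, FP=0+3+1=4, FN=0+2+2=4 → 20/28 = 0.7143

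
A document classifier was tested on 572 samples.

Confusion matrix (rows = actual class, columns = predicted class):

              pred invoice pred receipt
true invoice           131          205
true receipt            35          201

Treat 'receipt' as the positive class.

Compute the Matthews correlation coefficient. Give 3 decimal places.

0.262

MCC = (TP·TN − FP·FN) / √((TP+FP)(TP+FN)(TN+FP)(TN+FN))
Numerator = 201·131 − 205·35 = 19156
Denominator = √(406·236·336·166) = √5344233216 = 73104.2626
MCC = 19156 / 73104.2626 = 0.262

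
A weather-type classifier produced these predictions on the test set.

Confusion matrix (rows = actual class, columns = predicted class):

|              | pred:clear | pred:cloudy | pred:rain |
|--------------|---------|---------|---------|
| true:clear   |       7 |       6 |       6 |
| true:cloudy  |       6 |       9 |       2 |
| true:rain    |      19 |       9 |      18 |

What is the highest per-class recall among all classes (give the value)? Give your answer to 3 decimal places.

Per-class recall (TP/(TP+FN)):
  clear: TP=7, FN=6+6=12 → 7/19 = 0.3684
  cloudy: TP=9, FN=6+2=8 → 9/17 = 0.5294
  rain: TP=18, FN=19+9=28 → 18/46 = 0.3913
Highest is class 'cloudy' with recall = 0.529.

0.529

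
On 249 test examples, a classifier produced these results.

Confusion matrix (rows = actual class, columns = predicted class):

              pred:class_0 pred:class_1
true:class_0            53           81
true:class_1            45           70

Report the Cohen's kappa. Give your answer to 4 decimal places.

0.0041

Observed agreement pₒ = trace/N = 123/249 = 0.49398
Expected agreement pₑ = Σ (rowᵢ·colᵢ)/N² = (134·98 + 115·151)/249² = 0.49188
κ = (pₒ − pₑ)/(1 − pₑ) = (0.49398 − 0.49188)/(1 − 0.49188) = 0.0041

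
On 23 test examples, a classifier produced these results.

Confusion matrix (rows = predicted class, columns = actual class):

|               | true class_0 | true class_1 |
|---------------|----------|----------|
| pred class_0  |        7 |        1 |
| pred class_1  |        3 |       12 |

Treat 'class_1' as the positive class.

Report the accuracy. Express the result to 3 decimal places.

Accuracy = (TP+TN)/N = (12+7)/23 = 0.826

0.826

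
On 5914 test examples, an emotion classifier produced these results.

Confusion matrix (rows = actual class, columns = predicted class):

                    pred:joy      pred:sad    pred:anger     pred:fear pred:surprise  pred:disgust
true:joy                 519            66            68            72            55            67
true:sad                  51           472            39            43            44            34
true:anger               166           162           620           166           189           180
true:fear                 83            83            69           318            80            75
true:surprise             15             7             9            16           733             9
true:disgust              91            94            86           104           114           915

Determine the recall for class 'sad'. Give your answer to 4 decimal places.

One-vs-rest for 'sad': TP = diagonal; FP = other classes predicted 'sad'; FN = 'sad' predicted as other.
recall = TP/(TP+FN).
sad: TP=472, FN=51+39+43+44+34=211 → 472/683 = 0.69107

0.6911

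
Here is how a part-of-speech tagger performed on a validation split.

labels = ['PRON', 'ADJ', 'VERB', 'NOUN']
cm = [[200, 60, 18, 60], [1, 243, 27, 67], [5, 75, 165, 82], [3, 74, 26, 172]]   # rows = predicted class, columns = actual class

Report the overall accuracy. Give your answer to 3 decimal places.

0.610

Accuracy = trace / total = (200+243+165+172=780) / 1278 = 780/1278 = 0.610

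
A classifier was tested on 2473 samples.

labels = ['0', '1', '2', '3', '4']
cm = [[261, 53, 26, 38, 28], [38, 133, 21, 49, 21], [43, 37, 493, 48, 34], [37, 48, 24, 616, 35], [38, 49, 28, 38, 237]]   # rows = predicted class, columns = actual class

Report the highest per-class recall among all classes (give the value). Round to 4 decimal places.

0.8328

Per-class recall (TP/(TP+FN)):
  0: TP=261, FN=38+43+37+38=156 → 261/417 = 0.62590
  1: TP=133, FN=53+37+48+49=187 → 133/320 = 0.41563
  2: TP=493, FN=26+21+24+28=99 → 493/592 = 0.83277
  3: TP=616, FN=38+49+48+38=173 → 616/789 = 0.78074
  4: TP=237, FN=28+21+34+35=118 → 237/355 = 0.66761
Highest is class '2' with recall = 0.8328.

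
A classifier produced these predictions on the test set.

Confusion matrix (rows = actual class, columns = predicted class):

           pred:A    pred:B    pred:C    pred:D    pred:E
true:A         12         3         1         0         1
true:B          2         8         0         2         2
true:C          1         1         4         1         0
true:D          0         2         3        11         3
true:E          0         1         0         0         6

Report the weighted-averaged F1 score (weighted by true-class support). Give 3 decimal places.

Per-class F1 score (2·TP/(2·TP+FP+FN)):
  A: TP=12, FP=2+1+0+0=3, FN=3+1+0+1=5 → 24/32 = 0.7500
  B: TP=8, FP=3+1+2+1=7, FN=2+0+2+2=6 → 16/29 = 0.5517
  C: TP=4, FP=1+0+3+0=4, FN=1+1+1+0=3 → 8/15 = 0.5333
  D: TP=11, FP=0+2+1+0=3, FN=0+2+3+3=8 → 22/33 = 0.6667
  E: TP=6, FP=1+2+0+3=6, FN=0+1+0+0=1 → 12/19 = 0.6316
Weighted-F1 score = Σ (supportᵢ/N)·F1 scoreᵢ with N=64: (17/64)·0.7500 + (14/64)·0.5517 + (7/64)·0.5333 + (19/64)·0.6667 + (7/64)·0.6316 = 0.645

0.645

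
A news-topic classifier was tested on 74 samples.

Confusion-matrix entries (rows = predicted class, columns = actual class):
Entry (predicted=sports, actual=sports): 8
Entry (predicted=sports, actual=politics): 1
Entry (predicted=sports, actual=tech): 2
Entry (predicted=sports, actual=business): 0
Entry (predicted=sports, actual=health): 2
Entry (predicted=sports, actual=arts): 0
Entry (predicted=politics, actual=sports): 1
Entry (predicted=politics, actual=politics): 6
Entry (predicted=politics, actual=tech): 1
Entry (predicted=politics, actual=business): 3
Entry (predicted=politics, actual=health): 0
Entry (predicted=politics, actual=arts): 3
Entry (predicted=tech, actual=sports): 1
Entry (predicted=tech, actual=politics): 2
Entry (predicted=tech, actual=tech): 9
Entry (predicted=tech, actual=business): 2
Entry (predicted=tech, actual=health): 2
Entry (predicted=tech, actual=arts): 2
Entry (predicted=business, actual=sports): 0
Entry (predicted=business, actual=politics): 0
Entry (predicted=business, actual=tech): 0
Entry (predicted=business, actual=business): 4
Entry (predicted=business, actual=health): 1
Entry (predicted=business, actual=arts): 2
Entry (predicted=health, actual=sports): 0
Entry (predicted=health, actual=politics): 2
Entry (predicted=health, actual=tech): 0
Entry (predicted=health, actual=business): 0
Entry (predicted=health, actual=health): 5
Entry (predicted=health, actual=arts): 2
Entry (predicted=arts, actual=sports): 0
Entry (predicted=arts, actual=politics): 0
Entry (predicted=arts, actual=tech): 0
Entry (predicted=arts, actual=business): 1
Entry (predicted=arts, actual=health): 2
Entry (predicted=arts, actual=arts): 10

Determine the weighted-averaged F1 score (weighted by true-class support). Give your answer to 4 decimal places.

0.5639

Per-class F1 score (2·TP/(2·TP+FP+FN)):
  sports: TP=8, FP=1+2+0+2+0=5, FN=1+1+0+0+0=2 → 16/23 = 0.69565
  politics: TP=6, FP=1+1+3+0+3=8, FN=1+2+0+2+0=5 → 12/25 = 0.48000
  tech: TP=9, FP=1+2+2+2+2=9, FN=2+1+0+0+0=3 → 18/30 = 0.60000
  business: TP=4, FP=0+0+0+1+2=3, FN=0+3+2+0+1=6 → 8/17 = 0.47059
  health: TP=5, FP=0+2+0+0+2=4, FN=2+0+2+1+2=7 → 10/21 = 0.47619
  arts: TP=10, FP=0+0+0+1+2=3, FN=0+3+2+2+2=9 → 20/32 = 0.62500
Weighted-F1 score = Σ (supportᵢ/N)·F1 scoreᵢ with N=74: (10/74)·0.69565 + (11/74)·0.48000 + (12/74)·0.60000 + (10/74)·0.47059 + (12/74)·0.47619 + (19/74)·0.62500 = 0.5639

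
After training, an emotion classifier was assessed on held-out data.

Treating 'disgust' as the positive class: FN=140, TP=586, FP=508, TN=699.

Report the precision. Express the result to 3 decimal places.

Precision = TP/(TP+FP) = 586/(586+508) = 586/1094 = 0.536

0.536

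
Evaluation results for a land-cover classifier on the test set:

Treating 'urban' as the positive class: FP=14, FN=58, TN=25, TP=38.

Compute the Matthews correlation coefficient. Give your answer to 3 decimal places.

0.034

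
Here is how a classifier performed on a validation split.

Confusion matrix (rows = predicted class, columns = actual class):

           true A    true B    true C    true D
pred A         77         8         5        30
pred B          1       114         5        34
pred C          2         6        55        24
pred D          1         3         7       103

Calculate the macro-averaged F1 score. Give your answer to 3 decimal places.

Per-class F1 score (2·TP/(2·TP+FP+FN)):
  A: TP=77, FP=8+5+30=43, FN=1+2+1=4 → 154/201 = 0.7662
  B: TP=114, FP=1+5+34=40, FN=8+6+3=17 → 228/285 = 0.8000
  C: TP=55, FP=2+6+24=32, FN=5+5+7=17 → 110/159 = 0.6918
  D: TP=103, FP=1+3+7=11, FN=30+34+24=88 → 206/305 = 0.6754
Macro-F1 score = mean = (0.7662 + 0.8000 + 0.6918 + 0.6754) / 4 = 0.733

0.733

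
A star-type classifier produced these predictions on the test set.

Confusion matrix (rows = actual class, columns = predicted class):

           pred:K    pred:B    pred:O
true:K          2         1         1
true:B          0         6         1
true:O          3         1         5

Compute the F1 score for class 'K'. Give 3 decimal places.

One-vs-rest for 'K': TP = diagonal; FP = other classes predicted 'K'; FN = 'K' predicted as other.
F1 score = 2·TP/(2·TP+FP+FN).
K: TP=2, FP=0+3=3, FN=1+1=2 → 4/9 = 0.4444

0.444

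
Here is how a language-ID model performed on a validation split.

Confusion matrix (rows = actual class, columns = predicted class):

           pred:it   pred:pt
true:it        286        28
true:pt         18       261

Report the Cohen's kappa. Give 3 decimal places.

Observed agreement pₒ = trace/N = 547/593 = 0.9224
Expected agreement pₑ = Σ (rowᵢ·colᵢ)/N² = (314·304 + 279·289)/593² = 0.5007
κ = (pₒ − pₑ)/(1 − pₑ) = (0.9224 − 0.5007)/(1 − 0.5007) = 0.845

0.845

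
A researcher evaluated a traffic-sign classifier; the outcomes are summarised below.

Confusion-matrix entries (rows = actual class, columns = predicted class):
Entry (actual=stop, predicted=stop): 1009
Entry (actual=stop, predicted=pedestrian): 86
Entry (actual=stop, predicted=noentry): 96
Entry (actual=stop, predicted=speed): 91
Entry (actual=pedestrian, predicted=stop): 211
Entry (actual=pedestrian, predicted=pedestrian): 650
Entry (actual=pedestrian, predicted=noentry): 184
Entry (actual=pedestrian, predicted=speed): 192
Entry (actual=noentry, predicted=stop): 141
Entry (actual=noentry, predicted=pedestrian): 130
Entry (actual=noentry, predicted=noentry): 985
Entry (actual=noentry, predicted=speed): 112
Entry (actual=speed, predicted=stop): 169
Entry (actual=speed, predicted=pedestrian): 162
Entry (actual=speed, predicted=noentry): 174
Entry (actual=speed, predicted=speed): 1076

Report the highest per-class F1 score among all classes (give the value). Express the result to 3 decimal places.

Per-class F1 score (2·TP/(2·TP+FP+FN)):
  stop: TP=1009, FP=211+141+169=521, FN=86+96+91=273 → 2018/2812 = 0.7176
  pedestrian: TP=650, FP=86+130+162=378, FN=211+184+192=587 → 1300/2265 = 0.5740
  noentry: TP=985, FP=96+184+174=454, FN=141+130+112=383 → 1970/2807 = 0.7018
  speed: TP=1076, FP=91+192+112=395, FN=169+162+174=505 → 2152/3052 = 0.7051
Highest is class 'stop' with F1 score = 0.718.

0.718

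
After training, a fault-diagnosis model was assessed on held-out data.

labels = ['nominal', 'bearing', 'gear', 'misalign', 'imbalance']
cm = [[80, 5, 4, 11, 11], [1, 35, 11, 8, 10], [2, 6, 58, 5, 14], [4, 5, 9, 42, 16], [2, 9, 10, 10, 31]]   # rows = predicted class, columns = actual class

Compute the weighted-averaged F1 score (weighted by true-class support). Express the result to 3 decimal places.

0.608

Per-class F1 score (2·TP/(2·TP+FP+FN)):
  nominal: TP=80, FP=5+4+11+11=31, FN=1+2+4+2=9 → 160/200 = 0.8000
  bearing: TP=35, FP=1+11+8+10=30, FN=5+6+5+9=25 → 70/125 = 0.5600
  gear: TP=58, FP=2+6+5+14=27, FN=4+11+9+10=34 → 116/177 = 0.6554
  misalign: TP=42, FP=4+5+9+16=34, FN=11+8+5+10=34 → 84/152 = 0.5526
  imbalance: TP=31, FP=2+9+10+10=31, FN=11+10+14+16=51 → 62/144 = 0.4306
Weighted-F1 score = Σ (supportᵢ/N)·F1 scoreᵢ with N=399: (89/399)·0.8000 + (60/399)·0.5600 + (92/399)·0.6554 + (76/399)·0.5526 + (82/399)·0.4306 = 0.608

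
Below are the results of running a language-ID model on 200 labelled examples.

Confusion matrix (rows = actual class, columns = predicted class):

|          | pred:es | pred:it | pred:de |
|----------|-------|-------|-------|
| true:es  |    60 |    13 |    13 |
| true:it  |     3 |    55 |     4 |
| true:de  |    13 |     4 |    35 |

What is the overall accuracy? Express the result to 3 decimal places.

0.750

Accuracy = trace / total = (60+55+35=150) / 200 = 150/200 = 0.750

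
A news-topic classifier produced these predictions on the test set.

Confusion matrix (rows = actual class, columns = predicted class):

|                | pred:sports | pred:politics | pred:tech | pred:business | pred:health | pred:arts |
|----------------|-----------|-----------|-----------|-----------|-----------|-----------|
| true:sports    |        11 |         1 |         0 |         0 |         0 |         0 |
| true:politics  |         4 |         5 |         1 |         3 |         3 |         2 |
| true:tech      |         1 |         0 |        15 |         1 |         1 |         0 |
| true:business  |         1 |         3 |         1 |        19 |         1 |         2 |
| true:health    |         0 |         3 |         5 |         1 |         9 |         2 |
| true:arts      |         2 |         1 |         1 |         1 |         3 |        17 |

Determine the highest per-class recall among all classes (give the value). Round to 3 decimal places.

0.917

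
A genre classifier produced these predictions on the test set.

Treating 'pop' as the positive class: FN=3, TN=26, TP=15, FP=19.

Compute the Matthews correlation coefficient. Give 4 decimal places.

0.3726

MCC = (TP·TN − FP·FN) / √((TP+FP)(TP+FN)(TN+FP)(TN+FN))
Numerator = 15·26 − 19·3 = 333
Denominator = √(34·18·45·29) = √798660 = 893.6778
MCC = 333 / 893.6778 = 0.3726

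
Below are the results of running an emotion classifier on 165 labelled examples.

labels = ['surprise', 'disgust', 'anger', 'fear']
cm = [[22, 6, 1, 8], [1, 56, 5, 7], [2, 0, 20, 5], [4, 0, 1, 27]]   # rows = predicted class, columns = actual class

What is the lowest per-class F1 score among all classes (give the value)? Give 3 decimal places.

Per-class F1 score (2·TP/(2·TP+FP+FN)):
  surprise: TP=22, FP=6+1+8=15, FN=1+2+4=7 → 44/66 = 0.6667
  disgust: TP=56, FP=1+5+7=13, FN=6+0+0=6 → 112/131 = 0.8550
  anger: TP=20, FP=2+0+5=7, FN=1+5+1=7 → 40/54 = 0.7407
  fear: TP=27, FP=4+0+1=5, FN=8+7+5=20 → 54/79 = 0.6835
Lowest is class 'surprise' with F1 score = 0.667.

0.667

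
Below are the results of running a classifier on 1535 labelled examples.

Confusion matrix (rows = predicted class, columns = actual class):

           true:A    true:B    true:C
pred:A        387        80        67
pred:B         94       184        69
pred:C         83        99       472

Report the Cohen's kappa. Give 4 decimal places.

0.5069

Observed agreement pₒ = trace/N = 1043/1535 = 0.67948
Expected agreement pₑ = Σ (rowᵢ·colᵢ)/N² = (564·534 + 363·347 + 608·654)/1535² = 0.35004
κ = (pₒ − pₑ)/(1 − pₑ) = (0.67948 − 0.35004)/(1 − 0.35004) = 0.5069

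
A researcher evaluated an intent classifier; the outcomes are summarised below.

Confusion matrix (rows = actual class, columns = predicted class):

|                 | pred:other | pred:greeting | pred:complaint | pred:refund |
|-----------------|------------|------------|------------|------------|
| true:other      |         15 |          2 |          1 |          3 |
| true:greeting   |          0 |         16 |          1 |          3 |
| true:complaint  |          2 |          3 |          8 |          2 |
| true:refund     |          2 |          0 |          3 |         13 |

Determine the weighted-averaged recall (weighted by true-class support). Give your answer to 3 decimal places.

Per-class recall (TP/(TP+FN)):
  other: TP=15, FN=2+1+3=6 → 15/21 = 0.7143
  greeting: TP=16, FN=0+1+3=4 → 16/20 = 0.8000
  complaint: TP=8, FN=2+3+2=7 → 8/15 = 0.5333
  refund: TP=13, FN=2+0+3=5 → 13/18 = 0.7222
Weighted-recall = Σ (supportᵢ/N)·recallᵢ with N=74: (21/74)·0.7143 + (20/74)·0.8000 + (15/74)·0.5333 + (18/74)·0.7222 = 0.703

0.703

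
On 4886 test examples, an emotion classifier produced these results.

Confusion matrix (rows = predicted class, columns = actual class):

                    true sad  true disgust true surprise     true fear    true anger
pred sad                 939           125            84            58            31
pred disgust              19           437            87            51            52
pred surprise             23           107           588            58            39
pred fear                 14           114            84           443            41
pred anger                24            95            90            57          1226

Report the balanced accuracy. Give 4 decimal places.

Balanced accuracy = mean of per-class recall.
  sad: recall = 939/1019 = 0.92149
  disgust: recall = 437/878 = 0.49772
  surprise: recall = 588/933 = 0.63023
  fear: recall = 443/667 = 0.66417
  anger: recall = 1226/1389 = 0.88265
Mean = (0.92149 + 0.49772 + 0.63023 + 0.66417 + 0.88265) / 5 = 0.7193

0.7193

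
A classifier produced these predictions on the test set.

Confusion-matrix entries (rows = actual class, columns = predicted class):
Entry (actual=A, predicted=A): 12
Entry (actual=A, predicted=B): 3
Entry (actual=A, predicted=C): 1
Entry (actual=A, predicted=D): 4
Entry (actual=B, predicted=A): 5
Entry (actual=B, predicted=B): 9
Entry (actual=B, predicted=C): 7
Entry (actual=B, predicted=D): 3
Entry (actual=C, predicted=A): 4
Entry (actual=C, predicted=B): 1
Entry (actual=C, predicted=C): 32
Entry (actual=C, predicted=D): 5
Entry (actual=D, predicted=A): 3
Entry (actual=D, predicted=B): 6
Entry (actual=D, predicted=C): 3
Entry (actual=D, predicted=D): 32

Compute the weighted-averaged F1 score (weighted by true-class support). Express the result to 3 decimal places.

0.651

Per-class F1 score (2·TP/(2·TP+FP+FN)):
  A: TP=12, FP=5+4+3=12, FN=3+1+4=8 → 24/44 = 0.5455
  B: TP=9, FP=3+1+6=10, FN=5+7+3=15 → 18/43 = 0.4186
  C: TP=32, FP=1+7+3=11, FN=4+1+5=10 → 64/85 = 0.7529
  D: TP=32, FP=4+3+5=12, FN=3+6+3=12 → 64/88 = 0.7273
Weighted-F1 score = Σ (supportᵢ/N)·F1 scoreᵢ with N=130: (20/130)·0.5455 + (24/130)·0.4186 + (42/130)·0.7529 + (44/130)·0.7273 = 0.651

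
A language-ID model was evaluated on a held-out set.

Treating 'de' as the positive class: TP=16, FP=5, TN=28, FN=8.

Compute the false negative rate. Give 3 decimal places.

0.333

FNR = FN/(FN+TP) = 8/(8+16) = 0.333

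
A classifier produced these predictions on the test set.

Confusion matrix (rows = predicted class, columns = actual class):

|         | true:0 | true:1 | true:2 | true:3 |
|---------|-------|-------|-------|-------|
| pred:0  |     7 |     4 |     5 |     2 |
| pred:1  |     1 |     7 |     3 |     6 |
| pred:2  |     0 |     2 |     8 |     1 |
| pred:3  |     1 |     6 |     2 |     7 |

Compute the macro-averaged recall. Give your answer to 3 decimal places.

Per-class recall (TP/(TP+FN)):
  0: TP=7, FN=1+0+1=2 → 7/9 = 0.7778
  1: TP=7, FN=4+2+6=12 → 7/19 = 0.3684
  2: TP=8, FN=5+3+2=10 → 8/18 = 0.4444
  3: TP=7, FN=2+6+1=9 → 7/16 = 0.4375
Macro-recall = mean = (0.7778 + 0.3684 + 0.4444 + 0.4375) / 4 = 0.507

0.507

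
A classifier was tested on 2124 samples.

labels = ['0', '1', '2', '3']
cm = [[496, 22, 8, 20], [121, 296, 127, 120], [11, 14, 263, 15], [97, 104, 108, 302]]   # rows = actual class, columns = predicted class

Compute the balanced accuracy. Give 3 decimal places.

0.679

Balanced accuracy = mean of per-class recall.
  0: recall = 496/546 = 0.9084
  1: recall = 296/664 = 0.4458
  2: recall = 263/303 = 0.8680
  3: recall = 302/611 = 0.4943
Mean = (0.9084 + 0.4458 + 0.8680 + 0.4943) / 4 = 0.679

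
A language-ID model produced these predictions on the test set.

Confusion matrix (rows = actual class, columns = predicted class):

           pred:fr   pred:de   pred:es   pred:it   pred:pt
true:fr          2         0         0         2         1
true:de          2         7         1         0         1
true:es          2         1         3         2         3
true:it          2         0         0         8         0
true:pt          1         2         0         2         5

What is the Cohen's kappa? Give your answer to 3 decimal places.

Observed agreement pₒ = trace/N = 25/47 = 0.5319
Expected agreement pₑ = Σ (rowᵢ·colᵢ)/N² = (5·9 + 11·10 + 11·4 + 10·14 + 10·10)/47² = 0.1987
κ = (pₒ − pₑ)/(1 − pₑ) = (0.5319 − 0.1987)/(1 − 0.1987) = 0.416

0.416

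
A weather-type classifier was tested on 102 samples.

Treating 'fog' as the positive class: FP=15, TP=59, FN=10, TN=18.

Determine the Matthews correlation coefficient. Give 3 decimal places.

0.420

MCC = (TP·TN − FP·FN) / √((TP+FP)(TP+FN)(TN+FP)(TN+FN))
Numerator = 59·18 − 15·10 = 912
Denominator = √(74·69·33·28) = √4717944 = 2172.0829
MCC = 912 / 2172.0829 = 0.420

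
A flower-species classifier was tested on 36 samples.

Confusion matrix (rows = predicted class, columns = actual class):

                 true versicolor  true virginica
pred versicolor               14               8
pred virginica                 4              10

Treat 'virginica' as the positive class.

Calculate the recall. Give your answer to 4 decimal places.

0.5556

Recall = TP/(TP+FN) = 10/(10+8) = 10/18 = 0.5556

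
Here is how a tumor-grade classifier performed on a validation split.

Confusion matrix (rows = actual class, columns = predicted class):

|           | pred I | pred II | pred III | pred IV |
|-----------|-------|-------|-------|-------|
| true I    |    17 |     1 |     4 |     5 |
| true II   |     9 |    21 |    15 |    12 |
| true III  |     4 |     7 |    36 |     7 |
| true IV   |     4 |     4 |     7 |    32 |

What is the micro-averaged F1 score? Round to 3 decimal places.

0.573

Micro-averaging pools counts across classes: ΣTP=106, ΣFP=79, ΣFN=79.
Micro-F1 score = 2·TP/(2·TP+FP+FN) on pooled counts = 0.573 (equals overall accuracy in single-label multiclass).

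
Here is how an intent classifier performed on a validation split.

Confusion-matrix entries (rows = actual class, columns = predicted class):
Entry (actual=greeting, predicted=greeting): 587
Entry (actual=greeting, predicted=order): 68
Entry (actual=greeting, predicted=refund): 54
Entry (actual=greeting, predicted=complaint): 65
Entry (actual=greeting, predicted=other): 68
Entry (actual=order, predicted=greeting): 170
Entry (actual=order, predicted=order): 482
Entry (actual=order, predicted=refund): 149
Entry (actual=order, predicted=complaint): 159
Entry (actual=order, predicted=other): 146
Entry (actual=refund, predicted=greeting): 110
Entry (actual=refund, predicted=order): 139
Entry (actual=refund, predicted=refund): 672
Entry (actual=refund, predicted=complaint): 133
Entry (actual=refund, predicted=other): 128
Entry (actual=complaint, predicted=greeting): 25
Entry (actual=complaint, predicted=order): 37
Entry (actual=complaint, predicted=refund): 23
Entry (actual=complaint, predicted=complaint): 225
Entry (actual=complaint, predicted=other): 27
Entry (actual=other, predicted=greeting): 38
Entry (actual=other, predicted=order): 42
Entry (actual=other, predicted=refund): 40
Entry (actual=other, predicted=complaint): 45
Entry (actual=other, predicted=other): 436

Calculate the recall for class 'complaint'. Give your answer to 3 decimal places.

0.668

Take TP from the diagonal, FP from the rest of the 'complaint' prediction marginal, FN from the rest of the 'complaint' actual marginal.
recall = TP/(TP+FN).
complaint: TP=225, FN=25+37+23+27=112 → 225/337 = 0.6677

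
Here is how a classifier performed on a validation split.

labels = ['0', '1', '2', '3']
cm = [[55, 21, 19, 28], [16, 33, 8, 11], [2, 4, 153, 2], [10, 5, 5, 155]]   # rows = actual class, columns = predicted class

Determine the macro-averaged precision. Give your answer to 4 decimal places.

Per-class precision (TP/(TP+FP)):
  0: TP=55, FP=16+2+10=28 → 55/83 = 0.66265
  1: TP=33, FP=21+4+5=30 → 33/63 = 0.52381
  2: TP=153, FP=19+8+5=32 → 153/185 = 0.82703
  3: TP=155, FP=28+11+2=41 → 155/196 = 0.79082
Macro-precision = mean = (0.66265 + 0.52381 + 0.82703 + 0.79082) / 4 = 0.7011

0.7011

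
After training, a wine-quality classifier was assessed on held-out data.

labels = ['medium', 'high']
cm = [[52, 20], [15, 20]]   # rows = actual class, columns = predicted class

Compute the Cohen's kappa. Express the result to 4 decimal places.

Observed agreement pₒ = trace/N = 72/107 = 0.67290
Expected agreement pₑ = Σ (rowᵢ·colᵢ)/N² = (72·67 + 35·40)/107² = 0.54363
κ = (pₒ − pₑ)/(1 − pₑ) = (0.67290 − 0.54363)/(1 − 0.54363) = 0.2833

0.2833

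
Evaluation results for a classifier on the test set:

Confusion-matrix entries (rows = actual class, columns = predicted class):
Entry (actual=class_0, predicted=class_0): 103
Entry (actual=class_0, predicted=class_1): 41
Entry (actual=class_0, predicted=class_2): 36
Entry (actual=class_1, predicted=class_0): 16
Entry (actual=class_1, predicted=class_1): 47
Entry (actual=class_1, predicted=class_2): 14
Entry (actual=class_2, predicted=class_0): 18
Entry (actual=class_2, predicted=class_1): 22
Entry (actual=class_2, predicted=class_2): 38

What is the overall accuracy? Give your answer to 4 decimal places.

0.5612

Accuracy = trace / total = (103+47+38=188) / 335 = 188/335 = 0.5612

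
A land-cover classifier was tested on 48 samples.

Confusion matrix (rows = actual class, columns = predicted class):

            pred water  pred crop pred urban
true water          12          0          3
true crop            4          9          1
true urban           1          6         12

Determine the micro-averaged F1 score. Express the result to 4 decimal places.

Micro-averaging pools counts across classes: ΣTP=33, ΣFP=15, ΣFN=15.
Micro-F1 score = 2·TP/(2·TP+FP+FN) on pooled counts = 0.6875 (equals overall accuracy in single-label multiclass).

0.6875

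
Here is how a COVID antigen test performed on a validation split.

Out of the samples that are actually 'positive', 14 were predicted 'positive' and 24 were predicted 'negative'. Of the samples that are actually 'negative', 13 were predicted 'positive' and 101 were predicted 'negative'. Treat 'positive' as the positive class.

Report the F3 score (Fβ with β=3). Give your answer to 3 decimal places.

0.379

Fβ = (1+β²)·TP / ((1+β²)·TP + β²·FN + FP), with β²=9
= 10·14 / (10·14 + 9·24 + 13) = 0.379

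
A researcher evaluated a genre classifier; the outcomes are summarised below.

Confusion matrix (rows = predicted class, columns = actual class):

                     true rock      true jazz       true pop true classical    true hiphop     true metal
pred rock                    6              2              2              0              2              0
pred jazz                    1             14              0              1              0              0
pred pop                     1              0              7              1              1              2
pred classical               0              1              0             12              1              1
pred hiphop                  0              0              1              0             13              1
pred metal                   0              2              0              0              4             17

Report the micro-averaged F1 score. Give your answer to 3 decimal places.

Micro-averaging pools counts across classes: ΣTP=69, ΣFP=24, ΣFN=24.
Micro-F1 score = 2·TP/(2·TP+FP+FN) on pooled counts = 0.742 (equals overall accuracy in single-label multiclass).

0.742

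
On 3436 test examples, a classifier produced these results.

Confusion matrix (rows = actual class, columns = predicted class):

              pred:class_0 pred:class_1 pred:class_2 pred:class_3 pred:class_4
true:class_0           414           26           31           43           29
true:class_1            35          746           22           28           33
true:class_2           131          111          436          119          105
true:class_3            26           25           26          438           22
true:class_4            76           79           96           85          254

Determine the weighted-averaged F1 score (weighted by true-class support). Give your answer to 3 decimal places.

Per-class F1 score (2·TP/(2·TP+FP+FN)):
  class_0: TP=414, FP=35+131+26+76=268, FN=26+31+43+29=129 → 828/1225 = 0.6759
  class_1: TP=746, FP=26+111+25+79=241, FN=35+22+28+33=118 → 1492/1851 = 0.8061
  class_2: TP=436, FP=31+22+26+96=175, FN=131+111+119+105=466 → 872/1513 = 0.5763
  class_3: TP=438, FP=43+28+119+85=275, FN=26+25+26+22=99 → 876/1250 = 0.7008
  class_4: TP=254, FP=29+33+105+22=189, FN=76+79+96+85=336 → 508/1033 = 0.4918
Weighted-F1 score = Σ (supportᵢ/N)·F1 scoreᵢ with N=3436: (543/3436)·0.6759 + (864/3436)·0.8061 + (902/3436)·0.5763 + (537/3436)·0.7008 + (590/3436)·0.4918 = 0.655

0.655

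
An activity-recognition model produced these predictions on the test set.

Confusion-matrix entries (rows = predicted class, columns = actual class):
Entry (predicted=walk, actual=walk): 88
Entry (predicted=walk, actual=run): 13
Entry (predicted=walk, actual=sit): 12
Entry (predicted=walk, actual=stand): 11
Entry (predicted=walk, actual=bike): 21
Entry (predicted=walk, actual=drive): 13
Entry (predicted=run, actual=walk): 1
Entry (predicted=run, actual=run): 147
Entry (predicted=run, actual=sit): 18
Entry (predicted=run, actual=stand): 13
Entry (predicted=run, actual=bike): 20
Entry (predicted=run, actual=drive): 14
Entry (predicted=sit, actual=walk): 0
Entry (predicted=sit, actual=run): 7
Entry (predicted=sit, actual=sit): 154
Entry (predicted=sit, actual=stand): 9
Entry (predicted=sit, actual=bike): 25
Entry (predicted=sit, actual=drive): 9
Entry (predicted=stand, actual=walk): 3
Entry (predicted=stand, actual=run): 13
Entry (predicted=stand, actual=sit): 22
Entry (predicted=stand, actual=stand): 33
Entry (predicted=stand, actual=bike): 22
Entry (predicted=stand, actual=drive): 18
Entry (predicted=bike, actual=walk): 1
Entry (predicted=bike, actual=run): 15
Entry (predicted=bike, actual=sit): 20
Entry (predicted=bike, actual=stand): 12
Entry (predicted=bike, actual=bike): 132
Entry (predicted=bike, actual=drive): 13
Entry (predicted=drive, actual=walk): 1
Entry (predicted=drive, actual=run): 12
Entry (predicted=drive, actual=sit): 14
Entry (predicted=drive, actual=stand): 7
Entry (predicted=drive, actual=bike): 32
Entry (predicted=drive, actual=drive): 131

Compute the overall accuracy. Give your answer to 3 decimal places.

Accuracy = trace / total = (88+147+154+33+132+131=685) / 1076 = 685/1076 = 0.637

0.637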